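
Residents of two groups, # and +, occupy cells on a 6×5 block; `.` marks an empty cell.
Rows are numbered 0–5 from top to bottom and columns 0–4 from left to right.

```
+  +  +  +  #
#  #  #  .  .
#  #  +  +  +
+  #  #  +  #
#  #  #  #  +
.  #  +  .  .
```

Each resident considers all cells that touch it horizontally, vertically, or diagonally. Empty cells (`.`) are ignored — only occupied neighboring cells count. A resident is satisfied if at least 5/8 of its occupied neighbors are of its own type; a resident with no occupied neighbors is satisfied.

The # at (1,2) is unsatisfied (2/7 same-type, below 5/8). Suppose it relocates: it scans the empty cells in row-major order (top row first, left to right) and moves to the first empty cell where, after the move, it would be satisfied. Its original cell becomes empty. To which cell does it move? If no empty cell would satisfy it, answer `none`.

Vacating (1,2). Empty cells in order:
  (1,3): 1/6 same-type → still unsatisfied.
  (1,4): 1/4 same-type → still unsatisfied.
  (5,0): 3/3 same-type → satisfied — stop here.

(5,0)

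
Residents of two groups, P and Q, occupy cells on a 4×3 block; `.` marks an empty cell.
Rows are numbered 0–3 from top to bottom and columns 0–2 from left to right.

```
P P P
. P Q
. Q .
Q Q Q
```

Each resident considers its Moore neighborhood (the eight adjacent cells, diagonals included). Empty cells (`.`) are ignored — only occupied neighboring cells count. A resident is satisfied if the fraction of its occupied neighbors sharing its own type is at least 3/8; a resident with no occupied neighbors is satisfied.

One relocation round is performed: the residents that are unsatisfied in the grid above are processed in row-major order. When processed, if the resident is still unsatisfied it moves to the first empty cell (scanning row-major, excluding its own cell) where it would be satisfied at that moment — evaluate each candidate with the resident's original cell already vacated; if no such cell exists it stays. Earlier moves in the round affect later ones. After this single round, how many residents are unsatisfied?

Initially unsatisfied (in order): (1,2).
  (1,2) → (2,0).
Resulting grid:
P P P
. P .
Q Q .
Q Q Q
All satisfied now.

0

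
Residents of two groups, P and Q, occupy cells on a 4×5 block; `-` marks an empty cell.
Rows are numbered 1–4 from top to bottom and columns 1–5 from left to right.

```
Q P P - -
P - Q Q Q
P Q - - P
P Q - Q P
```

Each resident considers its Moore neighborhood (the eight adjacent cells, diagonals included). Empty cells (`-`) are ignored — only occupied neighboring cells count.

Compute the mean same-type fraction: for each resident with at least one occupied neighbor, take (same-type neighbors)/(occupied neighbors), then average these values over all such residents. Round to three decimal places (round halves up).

(1,1)Q 0/2
(1,2)P 2/4
(1,3)P 1/3
(2,1)P 2/4
(2,3)Q 2/4
(2,4)Q 2/4
(2,5)Q 1/2
(3,1)P 2/4
(3,2)Q 2/5
(3,5)P 1/4
(4,1)P 1/3
(4,2)Q 1/3
(4,4)Q 0/2
(4,5)P 1/2
Sum over 14 residents: 0/2 + 2/4 + 1/3 + 2/4 + 2/4 + 2/4 + 1/2 + 2/4 + 2/5 + 1/4 + 1/3 + 1/3 + 0/2 + 1/2 = 103/20; mean = 103/20 ÷ 14 = 103/280 = 0.367857… → 0.368.

0.368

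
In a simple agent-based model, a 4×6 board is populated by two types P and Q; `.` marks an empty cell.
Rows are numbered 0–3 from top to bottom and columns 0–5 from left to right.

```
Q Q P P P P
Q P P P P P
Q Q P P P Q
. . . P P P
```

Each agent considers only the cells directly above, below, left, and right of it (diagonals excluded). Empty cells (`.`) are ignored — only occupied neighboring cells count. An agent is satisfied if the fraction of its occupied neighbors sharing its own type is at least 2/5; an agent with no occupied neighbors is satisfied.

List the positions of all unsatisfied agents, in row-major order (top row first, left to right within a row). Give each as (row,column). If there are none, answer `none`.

(0,0)Q 2/2 ✓
(0,1)Q 1/3 ✗
(0,2)P 2/3 ✓
(0,3)P 3/3 ✓
(0,4)P 3/3 ✓
(0,5)P 2/2 ✓
(1,0)Q 2/3 ✓
(1,1)P 1/4 ✗
(1,2)P 4/4 ✓
(1,3)P 4/4 ✓
(1,4)P 4/4 ✓
(1,5)P 2/3 ✓
(2,0)Q 2/2 ✓
(2,1)Q 1/3 ✗
(2,2)P 2/3 ✓
(2,3)P 4/4 ✓
(2,4)P 3/4 ✓
(2,5)Q 0/3 ✗
(3,3)P 2/2 ✓
(3,4)P 3/3 ✓
(3,5)P 1/2 ✓

(0,1), (1,1), (2,1), (2,5)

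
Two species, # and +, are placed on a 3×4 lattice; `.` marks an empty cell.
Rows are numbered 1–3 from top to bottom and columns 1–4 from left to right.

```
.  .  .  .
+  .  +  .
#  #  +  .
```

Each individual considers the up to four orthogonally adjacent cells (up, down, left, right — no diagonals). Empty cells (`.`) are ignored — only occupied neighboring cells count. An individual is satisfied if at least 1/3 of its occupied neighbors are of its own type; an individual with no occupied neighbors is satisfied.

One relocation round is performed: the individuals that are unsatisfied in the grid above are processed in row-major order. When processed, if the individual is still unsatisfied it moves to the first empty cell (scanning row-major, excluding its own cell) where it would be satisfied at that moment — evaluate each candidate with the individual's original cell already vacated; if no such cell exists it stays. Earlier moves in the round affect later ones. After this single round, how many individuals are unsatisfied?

Initially unsatisfied (in order): (2,1).
  (2,1) → (1,1).
Resulting grid:
+ . . .
. . + .
# # + .
All satisfied now.

0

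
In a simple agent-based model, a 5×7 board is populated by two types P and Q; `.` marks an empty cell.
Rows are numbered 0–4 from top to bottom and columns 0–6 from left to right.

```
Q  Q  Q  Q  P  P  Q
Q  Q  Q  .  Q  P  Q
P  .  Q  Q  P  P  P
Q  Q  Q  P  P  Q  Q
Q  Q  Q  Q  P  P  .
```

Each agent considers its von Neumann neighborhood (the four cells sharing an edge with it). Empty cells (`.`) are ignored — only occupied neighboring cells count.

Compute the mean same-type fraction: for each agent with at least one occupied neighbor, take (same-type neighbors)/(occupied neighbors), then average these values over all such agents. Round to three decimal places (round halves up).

0.628

Row 0: (0,0)Q 2/2 · (0,1)Q 3/3 · (0,2)Q 3/3 · (0,3)Q 1/2 · (0,4)P 1/3 · (0,5)P 2/3 · (0,6)Q 1/2
Row 1: (1,0)Q 2/3 · (1,1)Q 3/3 · (1,2)Q 3/3 · (1,4)Q 0/3 · (1,5)P 2/4 · (1,6)Q 1/3
Row 2: (2,0)P 0/2 · (2,2)Q 3/3 · (2,3)Q 1/3 · (2,4)P 2/4 · (2,5)P 3/4 · (2,6)P 1/3
Row 3: (3,0)Q 2/3 · (3,1)Q 3/3 · (3,2)Q 3/4 · (3,3)P 1/4 · (3,4)P 3/4 · (3,5)Q 1/4 · (3,6)Q 1/2
Row 4: (4,0)Q 2/2 · (4,1)Q 3/3 · (4,2)Q 3/3 · (4,3)Q 1/3 · (4,4)P 2/3 · (4,5)P 1/2
Sum over 32 agents: 2/2 + 3/3 + 3/3 + 1/2 + 1/3 + 2/3 + 1/2 + 2/3 + 3/3 + 3/3 + 0/3 + 2/4 + 1/3 + 0/2 + 3/3 + 1/3 + 2/4 + 3/4 + 1/3 + 2/3 + 3/3 + 3/4 + 1/4 + 3/4 + 1/4 + 1/2 + 2/2 + 3/3 + 3/3 + 1/3 + 2/3 + 1/2 = 241/12; mean = 241/12 ÷ 32 = 241/384 = 0.627604… → 0.628.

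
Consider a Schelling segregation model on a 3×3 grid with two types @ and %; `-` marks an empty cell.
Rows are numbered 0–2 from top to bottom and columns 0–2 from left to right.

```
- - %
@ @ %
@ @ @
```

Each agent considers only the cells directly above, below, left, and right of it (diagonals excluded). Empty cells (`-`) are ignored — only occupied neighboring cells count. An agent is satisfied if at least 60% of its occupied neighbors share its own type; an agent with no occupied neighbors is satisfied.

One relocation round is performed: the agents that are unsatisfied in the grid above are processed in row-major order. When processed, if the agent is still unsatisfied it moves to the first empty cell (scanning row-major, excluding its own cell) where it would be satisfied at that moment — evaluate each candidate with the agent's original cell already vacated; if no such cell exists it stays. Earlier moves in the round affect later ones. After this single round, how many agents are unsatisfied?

Initially unsatisfied (in order): (1,2), (2,2).
  (1,2): no empty cell satisfies it; stays.
  (2,2) → (0,0).
Resulting grid:
@ - %
@ @ %
@ @ -
Unsatisfied now: (1,2).

1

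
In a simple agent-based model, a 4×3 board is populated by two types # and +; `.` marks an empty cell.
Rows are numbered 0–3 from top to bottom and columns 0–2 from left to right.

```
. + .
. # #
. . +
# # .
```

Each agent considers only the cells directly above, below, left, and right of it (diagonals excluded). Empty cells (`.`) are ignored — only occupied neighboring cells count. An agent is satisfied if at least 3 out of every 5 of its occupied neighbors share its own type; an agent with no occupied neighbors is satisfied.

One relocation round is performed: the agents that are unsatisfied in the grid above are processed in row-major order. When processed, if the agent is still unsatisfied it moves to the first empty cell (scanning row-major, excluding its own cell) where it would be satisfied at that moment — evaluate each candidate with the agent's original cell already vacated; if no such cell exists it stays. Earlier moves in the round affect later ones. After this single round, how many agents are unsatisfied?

Initially unsatisfied (in order): (0,1), (1,1), (1,2), (2,2).
  (0,1) → (0,0).
  (1,1): now satisfied by earlier moves; stays.
  (1,2) → (0,2).
  (2,2): now satisfied by earlier moves; stays.
Resulting grid:
+ . #
. # .
. . +
# # .
All satisfied now.

0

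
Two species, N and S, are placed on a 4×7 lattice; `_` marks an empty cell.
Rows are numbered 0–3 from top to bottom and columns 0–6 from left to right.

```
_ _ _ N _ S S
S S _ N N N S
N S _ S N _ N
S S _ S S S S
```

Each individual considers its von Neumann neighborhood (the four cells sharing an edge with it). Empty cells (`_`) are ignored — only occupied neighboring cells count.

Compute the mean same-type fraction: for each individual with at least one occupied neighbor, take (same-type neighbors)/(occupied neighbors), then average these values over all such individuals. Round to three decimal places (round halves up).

0.617

Row 0: (0,3)N 1/1 · (0,5)S 1/2 · (0,6)S 2/2
Row 1: (1,0)S 1/2 · (1,1)S 2/2 · (1,3)N 2/3 · (1,4)N 3/3 · (1,5)N 1/3 · (1,6)S 1/3
Row 2: (2,0)N 0/3 · (2,1)S 2/3 · (2,3)S 1/3 · (2,4)N 1/3 · (2,6)N 0/2
Row 3: (3,0)S 1/2 · (3,1)S 2/2 · (3,3)S 2/2 · (3,4)S 2/3 · (3,5)S 2/2 · (3,6)S 1/2
Sum over 20 individuals: 1/1 + 1/2 + 2/2 + 1/2 + 2/2 + 2/3 + 3/3 + 1/3 + 1/3 + 0/3 + 2/3 + 1/3 + 1/3 + 0/2 + 1/2 + 2/2 + 2/2 + 2/3 + 2/2 + 1/2 = 37/3; mean = 37/3 ÷ 20 = 37/60 = 0.616666… → 0.617.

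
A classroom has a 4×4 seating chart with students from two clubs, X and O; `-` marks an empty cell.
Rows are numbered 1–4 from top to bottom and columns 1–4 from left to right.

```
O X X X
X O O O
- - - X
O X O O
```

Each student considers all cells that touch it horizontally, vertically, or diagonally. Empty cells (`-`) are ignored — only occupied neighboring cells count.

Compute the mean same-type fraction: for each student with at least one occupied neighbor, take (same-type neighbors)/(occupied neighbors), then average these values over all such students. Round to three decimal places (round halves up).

Row 1: (1,1)O 1/3 · (1,2)X 2/5 · (1,3)X 2/5 · (1,4)X 1/3
Row 2: (2,1)X 1/3 · (2,2)O 2/5 · (2,3)O 2/6 · (2,4)O 1/4
Row 3: (3,4)X 0/4
Row 4: (4,1)O 0/1 · (4,2)X 0/2 · (4,3)O 1/3 · (4,4)O 1/2
Sum over 13 students: 1/3 + 2/5 + 2/5 + 1/3 + 1/3 + 2/5 + 2/6 + 1/4 + 0/4 + 0/1 + 0/2 + 1/3 + 1/2 = 217/60; mean = 217/60 ÷ 13 = 217/780 = 0.278205… → 0.278.

0.278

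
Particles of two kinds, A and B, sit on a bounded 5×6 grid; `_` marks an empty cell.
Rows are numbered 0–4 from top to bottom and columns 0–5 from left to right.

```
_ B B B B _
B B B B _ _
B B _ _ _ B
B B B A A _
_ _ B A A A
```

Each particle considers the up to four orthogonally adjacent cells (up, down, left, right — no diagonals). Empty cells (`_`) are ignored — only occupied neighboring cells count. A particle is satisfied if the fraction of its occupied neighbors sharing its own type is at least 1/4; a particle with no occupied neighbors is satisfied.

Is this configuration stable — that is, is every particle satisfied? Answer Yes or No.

(0,1)B 2/2 ok
(0,2)B 3/3 ok
(0,3)B 3/3 ok
(0,4)B 1/1 ok
(1,0)B 2/2 ok
(1,1)B 4/4 ok
(1,2)B 3/3 ok
(1,3)B 2/2 ok
(2,0)B 3/3 ok
(2,1)B 3/3 ok
(2,5)B 0/0 ok
(3,0)B 2/2 ok
(3,1)B 3/3 ok
(3,2)B 2/3 ok
(3,3)A 2/3 ok
(3,4)A 2/2 ok
(4,2)B 1/2 ok
(4,3)A 2/3 ok
(4,4)A 3/3 ok
(4,5)A 1/1 ok
All meet the threshold, so the configuration is stable.

Yes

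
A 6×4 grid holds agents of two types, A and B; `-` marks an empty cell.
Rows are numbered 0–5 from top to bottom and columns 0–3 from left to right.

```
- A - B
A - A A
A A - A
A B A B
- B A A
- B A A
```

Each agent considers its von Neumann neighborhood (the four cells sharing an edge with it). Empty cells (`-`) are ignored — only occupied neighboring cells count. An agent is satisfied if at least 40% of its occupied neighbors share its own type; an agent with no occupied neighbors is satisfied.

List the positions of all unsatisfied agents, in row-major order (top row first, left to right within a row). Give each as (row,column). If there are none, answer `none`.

(0,1)A 0/0 satisfied
(0,3)B 0/1 not
(1,0)A 1/1 satisfied
(1,2)A 1/1 satisfied
(1,3)A 2/3 satisfied
(2,0)A 3/3 satisfied
(2,1)A 1/2 satisfied
(2,3)A 1/2 satisfied
(3,0)A 1/2 satisfied
(3,1)B 1/4 not
(3,2)A 1/3 not
(3,3)B 0/3 not
(4,1)B 2/3 satisfied
(4,2)A 3/4 satisfied
(4,3)A 2/3 satisfied
(5,1)B 1/2 satisfied
(5,2)A 2/3 satisfied
(5,3)A 2/2 satisfied

(0,3), (3,1), (3,2), (3,3)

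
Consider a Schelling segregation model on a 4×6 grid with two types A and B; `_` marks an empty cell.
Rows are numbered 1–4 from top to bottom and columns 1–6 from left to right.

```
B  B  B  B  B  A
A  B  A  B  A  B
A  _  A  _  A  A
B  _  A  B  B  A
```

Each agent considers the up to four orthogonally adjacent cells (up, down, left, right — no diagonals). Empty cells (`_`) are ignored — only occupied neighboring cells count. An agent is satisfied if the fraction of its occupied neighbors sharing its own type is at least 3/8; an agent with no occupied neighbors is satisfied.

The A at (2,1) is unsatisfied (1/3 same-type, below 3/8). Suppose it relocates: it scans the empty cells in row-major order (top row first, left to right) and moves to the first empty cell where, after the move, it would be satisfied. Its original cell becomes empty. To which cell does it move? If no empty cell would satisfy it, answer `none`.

Vacating (2,1). Empty cells in order:
  (3,2): 2/3 same-type → satisfied — stop here.

(3,2)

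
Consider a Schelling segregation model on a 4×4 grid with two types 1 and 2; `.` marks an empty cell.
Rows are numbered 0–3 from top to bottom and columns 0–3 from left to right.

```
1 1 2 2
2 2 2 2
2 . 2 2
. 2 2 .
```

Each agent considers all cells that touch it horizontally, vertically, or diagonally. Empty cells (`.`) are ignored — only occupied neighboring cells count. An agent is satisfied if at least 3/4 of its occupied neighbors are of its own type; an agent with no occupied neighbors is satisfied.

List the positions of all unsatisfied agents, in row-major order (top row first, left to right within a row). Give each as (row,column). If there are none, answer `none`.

Row 0: (0,0)1 1/3 not · (0,1)1 1/5 not · (0,2)2 4/5 satisfied · (0,3)2 3/3 satisfied
Row 1: (1,0)2 2/4 not · (1,1)2 5/7 not · (1,2)2 6/7 satisfied · (1,3)2 5/5 satisfied
Row 2: (2,0)2 3/3 satisfied · (2,2)2 6/6 satisfied · (2,3)2 4/4 satisfied
Row 3: (3,1)2 3/3 satisfied · (3,2)2 3/3 satisfied

(0,0), (0,1), (1,0), (1,1)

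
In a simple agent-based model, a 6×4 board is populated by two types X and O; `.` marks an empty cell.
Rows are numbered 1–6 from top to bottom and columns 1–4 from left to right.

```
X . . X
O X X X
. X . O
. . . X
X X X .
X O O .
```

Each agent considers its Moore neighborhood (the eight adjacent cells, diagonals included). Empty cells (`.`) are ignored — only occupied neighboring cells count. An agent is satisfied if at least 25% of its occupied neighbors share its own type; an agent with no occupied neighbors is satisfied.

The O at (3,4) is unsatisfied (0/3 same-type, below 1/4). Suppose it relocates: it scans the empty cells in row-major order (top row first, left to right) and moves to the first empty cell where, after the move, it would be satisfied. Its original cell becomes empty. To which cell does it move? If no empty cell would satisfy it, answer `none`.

(1,2)

Vacating (3,4). Empty cells in order:
  (1,2): 1/4 same-type → satisfied — stop here.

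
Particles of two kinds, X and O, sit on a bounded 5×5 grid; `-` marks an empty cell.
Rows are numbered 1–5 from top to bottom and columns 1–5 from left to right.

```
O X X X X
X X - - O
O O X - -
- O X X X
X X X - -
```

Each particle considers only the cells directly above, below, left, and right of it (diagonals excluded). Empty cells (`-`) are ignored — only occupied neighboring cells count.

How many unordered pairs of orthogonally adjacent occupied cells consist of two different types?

Scan each occupied cell's neighbors to the right and below so each pair is counted once.
Row 1: O(1,1)–X(1,2)≠ O(1,1)–X(2,1)≠ X(1,2)–X(1,3)= X(1,2)–X(2,2)= X(1,3)–X(1,4)= X(1,4)–X(1,5)= X(1,5)–O(2,5)≠  → 3/7 unlike.
Row 2: X(2,1)–X(2,2)= X(2,1)–O(3,1)≠ X(2,2)–O(3,2)≠  → 2/3 unlike.
Row 3: O(3,1)–O(3,2)= O(3,2)–X(3,3)≠ O(3,2)–O(4,2)= X(3,3)–X(4,3)=  → 1/4 unlike.
Row 4: O(4,2)–X(4,3)≠ O(4,2)–X(5,2)≠ X(4,3)–X(4,4)= X(4,3)–X(5,3)= X(4,4)–X(4,5)=  → 2/5 unlike.
Row 5: X(5,1)–X(5,2)= X(5,2)–X(5,3)=  → 0/2 unlike.
Total adjacent occupied pairs: 21; unlike-type pairs: 8.

8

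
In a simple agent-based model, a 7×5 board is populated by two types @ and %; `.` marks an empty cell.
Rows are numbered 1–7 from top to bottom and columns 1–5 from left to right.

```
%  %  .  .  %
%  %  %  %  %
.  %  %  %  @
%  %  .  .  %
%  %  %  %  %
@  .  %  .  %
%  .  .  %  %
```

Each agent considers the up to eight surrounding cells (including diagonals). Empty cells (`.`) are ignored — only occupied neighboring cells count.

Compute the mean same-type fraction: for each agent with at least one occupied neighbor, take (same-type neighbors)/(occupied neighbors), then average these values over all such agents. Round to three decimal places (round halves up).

0.837

Row 1: (1,1)% 3/3 · (1,2)% 4/4 · (1,5)% 2/2
Row 2: (2,1)% 4/4 · (2,2)% 6/6 · (2,3)% 6/6 · (2,4)% 5/6 · (2,5)% 3/4
Row 3: (3,2)% 6/6 · (3,3)% 6/6 · (3,4)% 5/6 · (3,5)@ 0/4
Row 4: (4,1)% 4/4 · (4,2)% 6/6 · (4,5)% 3/4
Row 5: (5,1)% 3/4 · (5,2)% 5/6 · (5,3)% 4/4 · (5,4)% 5/5 · (5,5)% 3/3
Row 6: (6,1)@ 0/3 · (6,3)% 4/4 · (6,5)% 4/4
Row 7: (7,1)% 0/1 · (7,4)% 3/3 · (7,5)% 2/2
Sum over 26 agents: 3/3 + 4/4 + 2/2 + 4/4 + 6/6 + 6/6 + 5/6 + 3/4 + 6/6 + 6/6 + 5/6 + 0/4 + 4/4 + 6/6 + 3/4 + 3/4 + 5/6 + 4/4 + 5/5 + 3/3 + 0/3 + 4/4 + 4/4 + 0/1 + 3/3 + 2/2 = 87/4; mean = 87/4 ÷ 26 = 87/104 = 0.836538… → 0.837.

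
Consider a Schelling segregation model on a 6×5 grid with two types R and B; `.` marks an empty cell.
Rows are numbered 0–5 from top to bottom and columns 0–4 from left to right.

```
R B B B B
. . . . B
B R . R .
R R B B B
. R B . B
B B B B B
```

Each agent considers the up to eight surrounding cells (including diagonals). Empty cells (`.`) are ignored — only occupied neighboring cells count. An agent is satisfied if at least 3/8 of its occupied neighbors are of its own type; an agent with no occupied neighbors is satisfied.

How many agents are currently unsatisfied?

5

(0,0)R 0/1 ✗
(0,1)B 1/2 ✓
(0,2)B 2/2 ✓
(0,3)B 3/3 ✓
(0,4)B 2/2 ✓
(1,4)B 2/3 ✓
(2,0)B 0/3 ✗
(2,1)R 2/4 ✓
(2,3)R 0/4 ✗
(3,0)R 3/4 ✓
(3,1)R 3/6 ✓
(3,2)B 2/6 ✗
(3,3)B 4/5 ✓
(3,4)B 2/3 ✓
(4,1)R 2/7 ✗
(4,2)B 5/7 ✓
(4,4)B 4/4 ✓
(5,0)B 1/2 ✓
(5,1)B 3/4 ✓
(5,2)B 3/4 ✓
(5,3)B 4/4 ✓
(5,4)B 2/2 ✓
Unsatisfied: (0,0), (2,0), (2,3), (3,2), (4,1) — 5 in total.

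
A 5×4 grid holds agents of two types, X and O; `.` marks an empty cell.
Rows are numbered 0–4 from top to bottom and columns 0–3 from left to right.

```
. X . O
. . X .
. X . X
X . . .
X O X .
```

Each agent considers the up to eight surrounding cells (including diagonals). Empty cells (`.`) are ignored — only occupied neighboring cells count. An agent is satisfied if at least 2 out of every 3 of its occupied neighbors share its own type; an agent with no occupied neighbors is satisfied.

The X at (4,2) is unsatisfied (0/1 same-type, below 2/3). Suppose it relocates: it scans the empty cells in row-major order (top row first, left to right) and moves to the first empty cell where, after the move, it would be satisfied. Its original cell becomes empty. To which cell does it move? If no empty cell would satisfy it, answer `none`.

Vacating (4,2). Empty cells in order:
  (0,0): 1/1 same-type → satisfied — stop here.

(0,0)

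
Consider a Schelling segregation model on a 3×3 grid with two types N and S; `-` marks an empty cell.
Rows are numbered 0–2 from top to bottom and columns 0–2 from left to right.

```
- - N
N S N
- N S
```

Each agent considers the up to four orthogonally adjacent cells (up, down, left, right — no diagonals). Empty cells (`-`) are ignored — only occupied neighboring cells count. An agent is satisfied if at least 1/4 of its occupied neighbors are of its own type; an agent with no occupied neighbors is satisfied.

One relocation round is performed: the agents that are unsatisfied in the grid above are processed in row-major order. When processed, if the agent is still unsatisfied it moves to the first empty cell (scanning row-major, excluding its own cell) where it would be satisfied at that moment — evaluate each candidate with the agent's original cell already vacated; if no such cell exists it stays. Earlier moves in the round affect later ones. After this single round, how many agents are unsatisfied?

0

Initially unsatisfied (in order): (1,0), (1,1), (2,1), (2,2).
  (1,0) → (0,0).
  (1,1): no empty cell satisfies it; stays.
  (2,1) → (0,1).
  (2,2) → (1,0).
Resulting grid:
N N N
S S N
- - -
All satisfied now.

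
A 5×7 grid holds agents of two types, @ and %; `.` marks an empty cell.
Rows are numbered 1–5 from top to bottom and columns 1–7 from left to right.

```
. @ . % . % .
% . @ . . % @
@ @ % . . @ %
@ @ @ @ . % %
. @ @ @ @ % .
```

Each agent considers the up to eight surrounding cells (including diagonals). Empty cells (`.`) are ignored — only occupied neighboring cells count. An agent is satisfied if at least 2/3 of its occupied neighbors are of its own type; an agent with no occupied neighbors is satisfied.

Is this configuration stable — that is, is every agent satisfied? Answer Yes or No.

No

(1,2)@ 1/2 unhappy
(1,4)% 0/1 unhappy
(1,6)% 1/2 unhappy
(2,1)% 0/3 unhappy
(2,3)@ 2/4 unhappy
(2,6)% 2/4 unhappy
(2,7)@ 1/4 unhappy
(3,1)@ 3/4 ok
(3,2)@ 5/7 ok
(3,3)% 0/5 unhappy
(3,6)@ 1/5 unhappy
(3,7)% 3/5 unhappy
(4,1)@ 4/4 ok
(4,2)@ 6/7 ok
(4,3)@ 6/7 ok
(4,4)@ 4/5 ok
(4,6)% 3/5 unhappy
(4,7)% 3/4 ok
(5,2)@ 4/4 ok
(5,3)@ 5/5 ok
(5,4)@ 4/4 ok
(5,5)@ 2/4 unhappy
(5,6)% 2/3 ok
For instance (1,2) has only 1/2 same-type neighbors, below 2/3.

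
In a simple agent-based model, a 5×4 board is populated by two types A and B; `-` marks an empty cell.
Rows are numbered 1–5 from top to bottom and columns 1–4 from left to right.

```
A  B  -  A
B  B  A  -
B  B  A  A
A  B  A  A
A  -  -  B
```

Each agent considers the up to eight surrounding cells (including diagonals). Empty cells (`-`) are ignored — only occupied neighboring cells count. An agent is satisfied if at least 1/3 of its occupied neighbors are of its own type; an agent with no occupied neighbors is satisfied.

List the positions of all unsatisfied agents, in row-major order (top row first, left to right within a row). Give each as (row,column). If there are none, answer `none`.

Row 1: (1,1)A 0/3 ✗ · (1,2)B 2/4 ✓ · (1,4)A 1/1 ✓
Row 2: (2,1)B 4/5 ✓ · (2,2)B 4/7 ✓ · (2,3)A 3/6 ✓
Row 3: (3,1)B 4/5 ✓ · (3,2)B 4/8 ✓ · (3,3)A 4/7 ✓ · (3,4)A 4/4 ✓
Row 4: (4,1)A 1/4 ✗ · (4,2)B 2/6 ✓ · (4,3)A 3/6 ✓ · (4,4)A 3/4 ✓
Row 5: (5,1)A 1/2 ✓ · (5,4)B 0/2 ✗

(1,1), (4,1), (5,4)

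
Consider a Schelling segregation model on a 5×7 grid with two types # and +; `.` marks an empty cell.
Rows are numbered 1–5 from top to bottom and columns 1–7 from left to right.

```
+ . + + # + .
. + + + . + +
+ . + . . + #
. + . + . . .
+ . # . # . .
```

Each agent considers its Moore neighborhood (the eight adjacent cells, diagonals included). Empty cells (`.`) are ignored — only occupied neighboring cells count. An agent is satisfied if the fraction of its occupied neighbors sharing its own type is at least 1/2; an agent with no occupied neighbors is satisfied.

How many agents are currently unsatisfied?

5

(1,1)+ 1/1 ✓
(1,3)+ 4/4 ✓
(1,4)+ 3/4 ✓
(1,5)# 0/4 ✗
(1,6)+ 2/3 ✓
(2,2)+ 5/5 ✓
(2,3)+ 5/5 ✓
(2,4)+ 4/5 ✓
(2,6)+ 3/5 ✓
(2,7)+ 3/4 ✓
(3,1)+ 2/2 ✓
(3,3)+ 5/5 ✓
(3,6)+ 2/3 ✓
(3,7)# 0/3 ✗
(4,2)+ 3/4 ✓
(4,4)+ 1/3 ✗
(5,1)+ 1/1 ✓
(5,3)# 0/2 ✗
(5,5)# 0/1 ✗
Unsatisfied: (1,5), (3,7), (4,4), (5,3), (5,5) — 5 in total.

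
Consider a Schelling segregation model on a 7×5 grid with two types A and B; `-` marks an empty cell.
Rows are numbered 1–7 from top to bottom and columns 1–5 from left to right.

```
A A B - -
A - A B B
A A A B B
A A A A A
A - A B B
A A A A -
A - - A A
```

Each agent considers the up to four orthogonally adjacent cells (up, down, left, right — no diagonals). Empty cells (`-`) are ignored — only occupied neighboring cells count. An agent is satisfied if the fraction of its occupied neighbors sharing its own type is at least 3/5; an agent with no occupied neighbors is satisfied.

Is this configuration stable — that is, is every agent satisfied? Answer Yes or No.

No

Row 1: (1,1)A 2/2 ok · (1,2)A 1/2 unhappy · (1,3)B 0/2 unhappy
Row 2: (2,1)A 2/2 ok · (2,3)A 1/3 unhappy · (2,4)B 2/3 ok · (2,5)B 2/2 ok
Row 3: (3,1)A 3/3 ok · (3,2)A 3/3 ok · (3,3)A 3/4 ok · (3,4)B 2/4 unhappy · (3,5)B 2/3 ok
Row 4: (4,1)A 3/3 ok · (4,2)A 3/3 ok · (4,3)A 4/4 ok · (4,4)A 2/4 unhappy · (4,5)A 1/3 unhappy
Row 5: (5,1)A 2/2 ok · (5,3)A 2/3 ok · (5,4)B 1/4 unhappy · (5,5)B 1/2 unhappy
Row 6: (6,1)A 3/3 ok · (6,2)A 2/2 ok · (6,3)A 3/3 ok · (6,4)A 2/3 ok
Row 7: (7,1)A 1/1 ok · (7,4)A 2/2 ok · (7,5)A 1/1 ok
For instance (1,2) has only 1/2 same-type neighbors, below 3/5.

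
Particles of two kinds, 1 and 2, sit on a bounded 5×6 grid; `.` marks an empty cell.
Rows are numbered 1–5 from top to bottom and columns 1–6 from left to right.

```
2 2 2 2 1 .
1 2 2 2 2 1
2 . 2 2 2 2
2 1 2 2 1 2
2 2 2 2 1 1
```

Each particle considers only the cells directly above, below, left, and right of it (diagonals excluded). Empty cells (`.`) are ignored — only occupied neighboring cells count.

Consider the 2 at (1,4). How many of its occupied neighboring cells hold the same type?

2

Occupied neighbors of (1,4): (2,4)=2, (1,3)=2, (1,5)=1.
Same type (2): 2 of 3.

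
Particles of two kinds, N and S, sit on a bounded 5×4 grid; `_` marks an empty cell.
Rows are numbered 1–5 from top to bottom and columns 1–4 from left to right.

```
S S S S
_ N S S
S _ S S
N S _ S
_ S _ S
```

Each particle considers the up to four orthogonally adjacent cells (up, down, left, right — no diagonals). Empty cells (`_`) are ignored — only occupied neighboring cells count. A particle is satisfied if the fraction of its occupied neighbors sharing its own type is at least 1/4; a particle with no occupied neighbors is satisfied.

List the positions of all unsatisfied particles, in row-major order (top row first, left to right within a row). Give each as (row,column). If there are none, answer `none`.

Row 1: (1,1)S 1/1 satisfied · (1,2)S 2/3 satisfied · (1,3)S 3/3 satisfied · (1,4)S 2/2 satisfied
Row 2: (2,2)N 0/2 not · (2,3)S 3/4 satisfied · (2,4)S 3/3 satisfied
Row 3: (3,1)S 0/1 not · (3,3)S 2/2 satisfied · (3,4)S 3/3 satisfied
Row 4: (4,1)N 0/2 not · (4,2)S 1/2 satisfied · (4,4)S 2/2 satisfied
Row 5: (5,2)S 1/1 satisfied · (5,4)S 1/1 satisfied

(2,2), (3,1), (4,1)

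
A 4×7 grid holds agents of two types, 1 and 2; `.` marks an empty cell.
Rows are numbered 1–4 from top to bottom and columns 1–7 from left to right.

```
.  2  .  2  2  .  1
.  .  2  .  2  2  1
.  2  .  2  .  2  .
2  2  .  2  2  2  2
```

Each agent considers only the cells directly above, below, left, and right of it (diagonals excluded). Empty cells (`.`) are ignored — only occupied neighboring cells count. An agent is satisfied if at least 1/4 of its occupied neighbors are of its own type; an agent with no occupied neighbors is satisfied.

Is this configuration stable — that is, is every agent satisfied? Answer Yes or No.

Yes

Row 1: (1,2)2 0/0 ✓ · (1,4)2 1/1 ✓ · (1,5)2 2/2 ✓ · (1,7)1 1/1 ✓
Row 2: (2,3)2 0/0 ✓ · (2,5)2 2/2 ✓ · (2,6)2 2/3 ✓ · (2,7)1 1/2 ✓
Row 3: (3,2)2 1/1 ✓ · (3,4)2 1/1 ✓ · (3,6)2 2/2 ✓
Row 4: (4,1)2 1/1 ✓ · (4,2)2 2/2 ✓ · (4,4)2 2/2 ✓ · (4,5)2 2/2 ✓ · (4,6)2 3/3 ✓ · (4,7)2 1/1 ✓
All meet the threshold, so the configuration is stable.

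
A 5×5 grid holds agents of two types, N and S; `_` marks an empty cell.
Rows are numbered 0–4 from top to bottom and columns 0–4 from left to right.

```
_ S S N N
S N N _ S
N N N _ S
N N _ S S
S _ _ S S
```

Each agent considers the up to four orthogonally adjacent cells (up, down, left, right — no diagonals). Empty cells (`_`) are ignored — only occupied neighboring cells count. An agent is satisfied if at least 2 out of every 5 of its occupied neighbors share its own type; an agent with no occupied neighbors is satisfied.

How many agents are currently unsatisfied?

Row 0: (0,1)S 1/2 satisfied · (0,2)S 1/3 not · (0,3)N 1/2 satisfied · (0,4)N 1/2 satisfied
Row 1: (1,0)S 0/2 not · (1,1)N 2/4 satisfied · (1,2)N 2/3 satisfied · (1,4)S 1/2 satisfied
Row 2: (2,0)N 2/3 satisfied · (2,1)N 4/4 satisfied · (2,2)N 2/2 satisfied · (2,4)S 2/2 satisfied
Row 3: (3,0)N 2/3 satisfied · (3,1)N 2/2 satisfied · (3,3)S 2/2 satisfied · (3,4)S 3/3 satisfied
Row 4: (4,0)S 0/1 not · (4,3)S 2/2 satisfied · (4,4)S 2/2 satisfied
Unsatisfied: (0,2), (1,0), (4,0) — 3 in total.

3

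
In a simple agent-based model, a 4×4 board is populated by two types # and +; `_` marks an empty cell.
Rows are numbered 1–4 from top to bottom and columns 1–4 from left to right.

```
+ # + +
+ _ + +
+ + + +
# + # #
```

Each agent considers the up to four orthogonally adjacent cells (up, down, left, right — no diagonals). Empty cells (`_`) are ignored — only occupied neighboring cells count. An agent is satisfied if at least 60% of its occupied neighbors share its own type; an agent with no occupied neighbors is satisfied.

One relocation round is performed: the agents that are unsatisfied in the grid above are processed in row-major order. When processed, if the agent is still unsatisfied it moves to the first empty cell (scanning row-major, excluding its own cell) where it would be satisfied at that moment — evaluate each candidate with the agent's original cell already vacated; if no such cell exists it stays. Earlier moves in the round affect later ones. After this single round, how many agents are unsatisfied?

Initially unsatisfied (in order): (1,1), (1,2), (4,1), (4,2), (4,3), (4,4).
  (1,1) → (2,2).
  (1,2): no empty cell satisfies it; stays.
  (4,1): no empty cell satisfies it; stays.
  (4,2): no empty cell satisfies it; stays.
  (4,3): no empty cell satisfies it; stays.
  (4,4): no empty cell satisfies it; stays.
Resulting grid:
_ # + +
+ + + +
+ + + +
# + # #
Unsatisfied now: (1,2), (4,1), (4,2), (4,3), (4,4).

5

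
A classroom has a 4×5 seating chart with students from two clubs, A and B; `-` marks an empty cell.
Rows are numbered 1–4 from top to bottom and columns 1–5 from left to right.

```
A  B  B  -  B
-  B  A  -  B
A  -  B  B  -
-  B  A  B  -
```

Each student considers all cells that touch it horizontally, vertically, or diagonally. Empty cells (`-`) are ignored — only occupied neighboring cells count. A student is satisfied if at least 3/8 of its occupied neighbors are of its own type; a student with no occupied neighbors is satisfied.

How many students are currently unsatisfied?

Row 1: (1,1)A 0/2 ✗ · (1,2)B 2/4 ✓ · (1,3)B 2/3 ✓ · (1,5)B 1/1 ✓
Row 2: (2,2)B 3/6 ✓ · (2,3)A 0/5 ✗ · (2,5)B 2/2 ✓
Row 3: (3,1)A 0/2 ✗ · (3,3)B 4/6 ✓ · (3,4)B 3/5 ✓
Row 4: (4,2)B 1/3 ✗ · (4,3)A 0/4 ✗ · (4,4)B 2/3 ✓
Unsatisfied: (1,1), (2,3), (3,1), (4,2), (4,3) — 5 in total.

5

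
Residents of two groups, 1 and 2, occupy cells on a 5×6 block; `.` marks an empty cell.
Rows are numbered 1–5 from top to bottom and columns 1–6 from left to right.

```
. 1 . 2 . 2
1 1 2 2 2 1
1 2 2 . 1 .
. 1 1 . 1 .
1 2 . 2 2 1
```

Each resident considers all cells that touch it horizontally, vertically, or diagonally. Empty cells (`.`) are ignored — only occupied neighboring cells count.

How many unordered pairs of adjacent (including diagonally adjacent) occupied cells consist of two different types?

Scan each occupied cell's neighbors to the right and below (and the two forward diagonals) so each pair is counted once.
Row 1: 1(1,2)–1(2,2)= 1(1,2)–2(2,3)≠ 1(1,2)–1(2,1)= 2(1,4)–2(2,4)= 2(1,4)–2(2,5)= 2(1,4)–2(2,3)= 2(1,6)–1(2,6)≠ 2(1,6)–2(2,5)=  → 2/8 unlike.
Row 2: 1(2,1)–1(2,2)= 1(2,1)–1(3,1)= 1(2,1)–2(3,2)≠ 1(2,2)–2(2,3)≠ 1(2,2)–2(3,2)≠ 1(2,2)–2(3,3)≠ 1(2,2)–1(3,1)= 2(2,3)–2(2,4)= 2(2,3)–2(3,3)= 2(2,3)–2(3,2)= 2(2,4)–2(2,5)= 2(2,4)–1(3,5)≠ 2(2,4)–2(3,3)= 2(2,5)–1(2,6)≠ 2(2,5)–1(3,5)≠ 1(2,6)–1(3,5)=  → 7/16 unlike.
Row 3: 1(3,1)–2(3,2)≠ 1(3,1)–1(4,2)= 2(3,2)–2(3,3)= 2(3,2)–1(4,2)≠ 2(3,2)–1(4,3)≠ 2(3,3)–1(4,3)≠ 2(3,3)–1(4,2)≠ 1(3,5)–1(4,5)=  → 5/8 unlike.
Row 4: 1(4,2)–1(4,3)= 1(4,2)–2(5,2)≠ 1(4,2)–1(5,1)= 1(4,3)–2(5,4)≠ 1(4,3)–2(5,2)≠ 1(4,5)–2(5,5)≠ 1(4,5)–1(5,6)= 1(4,5)–2(5,4)≠  → 5/8 unlike.
Row 5: 1(5,1)–2(5,2)≠ 2(5,4)–2(5,5)= 2(5,5)–1(5,6)≠  → 2/3 unlike.
Total adjacent occupied pairs: 43; unlike-type pairs: 21.

21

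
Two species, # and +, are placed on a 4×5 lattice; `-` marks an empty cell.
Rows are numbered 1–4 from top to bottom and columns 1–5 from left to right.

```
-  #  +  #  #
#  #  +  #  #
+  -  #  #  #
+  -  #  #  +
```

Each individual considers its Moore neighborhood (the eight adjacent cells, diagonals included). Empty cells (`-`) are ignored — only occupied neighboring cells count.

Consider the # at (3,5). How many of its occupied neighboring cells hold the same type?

Occupied neighbors of (3,5): (2,4)=#, (2,5)=#, (3,4)=#, (4,4)=#, (4,5)=+.
Same type (#): 4 of 5.

4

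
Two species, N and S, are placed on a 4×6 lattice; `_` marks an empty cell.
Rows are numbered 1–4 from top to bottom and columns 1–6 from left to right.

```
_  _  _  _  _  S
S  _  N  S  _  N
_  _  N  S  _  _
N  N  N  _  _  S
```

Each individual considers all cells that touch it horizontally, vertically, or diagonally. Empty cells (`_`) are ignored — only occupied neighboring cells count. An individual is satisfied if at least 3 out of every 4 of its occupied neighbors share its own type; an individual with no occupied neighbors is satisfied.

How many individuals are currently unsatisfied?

7

(1,6)S 0/1 unhappy
(2,1)S 0/0 ok
(2,3)N 1/3 unhappy
(2,4)S 1/3 unhappy
(2,6)N 0/1 unhappy
(3,3)N 3/5 unhappy
(3,4)S 1/4 unhappy
(4,1)N 1/1 ok
(4,2)N 3/3 ok
(4,3)N 2/3 unhappy
(4,6)S 0/0 ok
Unsatisfied: (1,6), (2,3), (2,4), (2,6), (3,3), (3,4), (4,3) — 7 in total.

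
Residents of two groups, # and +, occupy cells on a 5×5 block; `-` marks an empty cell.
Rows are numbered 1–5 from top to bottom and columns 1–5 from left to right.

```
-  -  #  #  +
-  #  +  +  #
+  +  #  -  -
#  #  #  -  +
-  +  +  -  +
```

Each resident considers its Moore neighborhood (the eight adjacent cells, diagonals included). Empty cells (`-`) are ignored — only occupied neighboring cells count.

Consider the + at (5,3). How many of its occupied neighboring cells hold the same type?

Occupied neighbors of (5,3): (4,2)=#, (4,3)=#, (5,2)=+.
Same type (+): 1 of 3.

1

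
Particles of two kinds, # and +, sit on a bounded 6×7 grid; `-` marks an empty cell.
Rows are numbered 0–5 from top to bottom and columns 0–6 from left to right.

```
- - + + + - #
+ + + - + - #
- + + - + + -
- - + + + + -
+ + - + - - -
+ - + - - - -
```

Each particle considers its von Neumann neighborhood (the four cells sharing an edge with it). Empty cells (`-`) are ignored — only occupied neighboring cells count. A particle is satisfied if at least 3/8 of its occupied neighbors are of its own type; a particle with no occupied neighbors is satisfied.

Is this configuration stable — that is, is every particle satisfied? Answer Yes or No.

(0,2)+ 2/2 satisfied
(0,3)+ 2/2 satisfied
(0,4)+ 2/2 satisfied
(0,6)# 1/1 satisfied
(1,0)+ 1/1 satisfied
(1,1)+ 3/3 satisfied
(1,2)+ 3/3 satisfied
(1,4)+ 2/2 satisfied
(1,6)# 1/1 satisfied
(2,1)+ 2/2 satisfied
(2,2)+ 3/3 satisfied
(2,4)+ 3/3 satisfied
(2,5)+ 2/2 satisfied
(3,2)+ 2/2 satisfied
(3,3)+ 3/3 satisfied
(3,4)+ 3/3 satisfied
(3,5)+ 2/2 satisfied
(4,0)+ 2/2 satisfied
(4,1)+ 1/1 satisfied
(4,3)+ 1/1 satisfied
(5,0)+ 1/1 satisfied
(5,2)+ 0/0 satisfied
All meet the threshold, so the configuration is stable.

Yes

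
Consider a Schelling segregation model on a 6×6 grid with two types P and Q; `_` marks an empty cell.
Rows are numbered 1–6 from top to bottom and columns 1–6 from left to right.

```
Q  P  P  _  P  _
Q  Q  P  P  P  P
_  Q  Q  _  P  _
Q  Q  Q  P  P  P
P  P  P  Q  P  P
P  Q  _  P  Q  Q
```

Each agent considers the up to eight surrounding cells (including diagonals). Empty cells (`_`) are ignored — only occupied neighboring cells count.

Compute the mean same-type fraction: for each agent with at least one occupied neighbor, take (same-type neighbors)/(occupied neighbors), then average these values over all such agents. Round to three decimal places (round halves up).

Row 1: (1,1)Q 2/3 · (1,2)P 2/5 · (1,3)P 3/4 · (1,5)P 3/3
Row 2: (2,1)Q 3/4 · (2,2)Q 4/7 · (2,3)P 3/6 · (2,4)P 5/6 · (2,5)P 4/4 · (2,6)P 3/3
Row 3: (3,2)Q 6/7 · (3,3)Q 4/7 · (3,5)P 6/6
Row 4: (4,1)Q 2/4 · (4,2)Q 4/7 · (4,3)Q 4/7 · (4,4)P 4/7 · (4,5)P 5/6 · (4,6)P 4/4
Row 5: (5,1)P 2/5 · (5,2)P 3/7 · (5,3)P 3/7 · (5,4)Q 2/7 · (5,5)P 5/8 · (5,6)P 3/5
Row 6: (6,1)P 2/3 · (6,2)Q 0/4 · (6,4)P 2/4 · (6,5)Q 2/5 · (6,6)Q 1/3
Sum over 30 agents: 2/3 + 2/5 + 3/4 + 3/3 + 3/4 + 4/7 + 3/6 + 5/6 + 4/4 + 3/3 + 6/7 + 4/7 + 6/6 + 2/4 + 4/7 + 4/7 + 4/7 + 5/6 + 4/4 + 2/5 + 3/7 + 3/7 + 2/7 + 5/8 + 3/5 + 2/3 + 0/4 + 2/4 + 2/5 + 1/3 = 15637/840; mean = 15637/840 ÷ 30 = 15637/25200 = 0.620515… → 0.621.

0.621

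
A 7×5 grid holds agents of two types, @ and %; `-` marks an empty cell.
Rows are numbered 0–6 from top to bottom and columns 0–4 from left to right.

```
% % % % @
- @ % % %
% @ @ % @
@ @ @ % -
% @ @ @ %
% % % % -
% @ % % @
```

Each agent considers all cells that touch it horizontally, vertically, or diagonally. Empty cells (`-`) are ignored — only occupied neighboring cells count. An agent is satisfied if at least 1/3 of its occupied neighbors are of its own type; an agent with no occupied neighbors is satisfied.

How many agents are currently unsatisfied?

7

Row 0: (0,0)% 1/2 satisfied · (0,1)% 3/4 satisfied · (0,2)% 4/5 satisfied · (0,3)% 4/5 satisfied · (0,4)@ 0/3 not
Row 1: (1,1)@ 2/7 not · (1,2)% 5/8 satisfied · (1,3)% 5/8 satisfied · (1,4)% 3/5 satisfied
Row 2: (2,0)% 0/4 not · (2,1)@ 5/7 satisfied · (2,2)@ 4/8 satisfied · (2,3)% 4/7 satisfied · (2,4)@ 0/4 not
Row 3: (3,0)@ 3/5 satisfied · (3,1)@ 6/8 satisfied · (3,2)@ 6/8 satisfied · (3,3)% 2/7 not
Row 4: (4,0)% 2/5 satisfied · (4,1)@ 4/8 satisfied · (4,2)@ 4/8 satisfied · (4,3)@ 2/6 satisfied · (4,4)% 2/3 satisfied
Row 5: (5,0)% 3/5 satisfied · (5,1)% 5/8 satisfied · (5,2)% 4/8 satisfied · (5,3)% 4/7 satisfied
Row 6: (6,0)% 2/3 satisfied · (6,1)@ 0/5 not · (6,2)% 4/5 satisfied · (6,3)% 3/4 satisfied · (6,4)@ 0/2 not
Unsatisfied: (0,4), (1,1), (2,0), (2,4), (3,3), (6,1), (6,4) — 7 in total.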